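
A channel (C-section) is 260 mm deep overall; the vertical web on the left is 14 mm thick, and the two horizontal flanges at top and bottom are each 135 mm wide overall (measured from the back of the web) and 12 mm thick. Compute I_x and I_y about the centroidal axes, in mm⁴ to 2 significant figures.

I_x ≈ 6.5 × 10⁷ mm⁴, I_y ≈ 1.1 × 10⁷ mm⁴

Break the section into simple shapes (no overlaps), measuring from the bottom-left corner of the bounding box.
Web: 14 × 260, A = 3 640 mm², y = 130 mm, Ī = 20 505 333 mm⁴.
Top flange (beyond web): 121 × 12, A = 1 452 mm², y = 254 mm, Ī = 17 424 mm⁴.
Bottom flange (beyond web): 121 × 12, A = 1 452 mm², y = 6 mm, Ī = 17 424 mm⁴.
By symmetry the centroid is at mid-height, ȳ = 130 mm.
Transfer each piece to the centroidal x-axis using Ī + A·d² with d = y − 130:
  web: d = 0 mm → contributes +20 505 333 mm⁴
  top flange (beyond web): d = 124 mm → contributes +22 343 376 mm⁴
  bottom flange (beyond web): d = -124 mm → contributes +22 343 376 mm⁴
Total I = 65 192 085 mm⁴.
For the y-axis: x̄ = 36.95 mm.
Repeating about the centroidal y-axis gives I_y = 10 962 312 mm⁴.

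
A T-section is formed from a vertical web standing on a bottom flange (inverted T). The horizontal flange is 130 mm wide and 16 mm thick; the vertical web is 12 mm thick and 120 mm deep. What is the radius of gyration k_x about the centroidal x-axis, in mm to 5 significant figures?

k_x ≈ 40.265 mm

Split into non-overlapping primitives; take the origin at the lower-left of the bounding box.
Flange: 130 × 16, A = 2 080 mm², y = 8 mm, Ī = 44373.33 mm⁴.
Web: 12 × 120, A = 1 440 mm², y = 76 mm, Ī = 1 728 000 mm⁴.
Centroid: ȳ = ΣA·y / ΣA = 35.81818 mm.
Transfer each piece to the centroidal x-axis using Ī + A·d² with d = y − 35.81818:
  flange: d = -27.81818 mm → contributes +1 653 984 mm⁴
  web: d = 40.18182 mm → contributes +4 052 993 mm⁴
Total I = 5 706 977 mm⁴.
Radius of gyration: k = √(I/A) = √(5 706 977 / 3 520) = 40.26537 mm.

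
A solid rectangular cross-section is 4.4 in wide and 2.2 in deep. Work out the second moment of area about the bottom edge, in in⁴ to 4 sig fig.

The section: 4.4 × 2.2, A = 9.68 in², y = 1.1 in, Ī = 3.90427 in⁴.
Transfer it to a horizontal axis along the bottom face using Ī + A·d² with d = y − 0:
  the section: d = 1.1 in → contributes +15.6171 in⁴
Total I = 15.6171 in⁴.

I_base ≈ 15.62 in⁴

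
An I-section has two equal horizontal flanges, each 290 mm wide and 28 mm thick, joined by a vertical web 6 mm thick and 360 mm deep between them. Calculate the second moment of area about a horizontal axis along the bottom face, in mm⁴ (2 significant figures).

Break the section into simple shapes (no overlaps), measuring from the bottom-left corner of the bounding box.
Bottom flange: 290 × 28, A = 8 120 mm², y = 14 mm, Ī = 530 507 mm⁴.
Web: 6 × 360, A = 2 160 mm², y = 208 mm, Ī = 23 328 000 mm⁴.
Top flange: 290 × 28, A = 8 120 mm², y = 402 mm, Ī = 530 507 mm⁴.
Transfer each piece to a horizontal axis along the bottom face using Ī + A·d² with d = y − 0:
  bottom flange: d = 14 mm → contributes +2 122 027 mm⁴
  web: d = 208 mm → contributes +116 778 240 mm⁴
  top flange: d = 402 mm → contributes +1 312 754 987 mm⁴
Total I = 1 431 655 253 mm⁴.

I_base ≈ 1.4 × 10⁹ mm⁴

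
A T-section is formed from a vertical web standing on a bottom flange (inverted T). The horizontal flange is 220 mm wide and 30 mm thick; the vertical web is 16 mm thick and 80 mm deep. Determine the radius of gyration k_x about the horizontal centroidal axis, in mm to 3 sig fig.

Treat the section as a set of non-overlapping primitives; coordinates are from the bounding-box lower-left.
Flange: 220 × 30, A = 6 600 mm², y = 15 mm, Ī = 495 000 mm⁴.
Web: 16 × 80, A = 1 280 mm², y = 70 mm, Ī = 682 667 mm⁴.
Centroid: ȳ = ΣA·y / ΣA = 23.934 mm.
Transfer each piece to the horizontal centroidal axis using Ī + A·d² with d = y − 23.934:
  flange: d = -8.934 mm → contributes +1 021 789 mm⁴
  web: d = 46.066 mm → contributes +3 398 923 mm⁴
Total I = 4 420 712 mm⁴.
Radius of gyration: k = √(I/A) = √(4 420 712 / 7 880) = 23.686 mm.

k_x ≈ 23.7 mm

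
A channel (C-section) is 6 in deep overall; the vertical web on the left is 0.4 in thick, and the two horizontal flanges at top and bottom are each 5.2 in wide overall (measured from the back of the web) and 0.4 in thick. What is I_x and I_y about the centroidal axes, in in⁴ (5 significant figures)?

I_x ≈ 37.357 in⁴, I_y ≈ 17.389 in⁴

Treat the section as a set of non-overlapping primitives; coordinates are from the bounding-box lower-left.
Web: 0.4 × 6, A = 2.4 in², y = 3 in, Ī = 7.2 in⁴.
Top flange (beyond web): 4.8 × 0.4, A = 1.92 in², y = 5.8 in, Ī = 0.0256 in⁴.
Bottom flange (beyond web): 4.8 × 0.4, A = 1.92 in², y = 0.2 in, Ī = 0.0256 in⁴.
By symmetry the centroid is at mid-height, ȳ = 3 in.
Transfer each piece to the centroidal x-axis using Ī + A·d² with d = y − 3:
  web: d = 0 in → contributes +7.2 in⁴
  top flange (beyond web): d = 2.8 in → contributes +15.0784 in⁴
  bottom flange (beyond web): d = -2.8 in → contributes +15.0784 in⁴
Total I = 37.3568 in⁴.
For the y-axis: x̄ = 1.8 in.
Repeating about the centroidal y-axis gives I_y = 17.3888 in⁴.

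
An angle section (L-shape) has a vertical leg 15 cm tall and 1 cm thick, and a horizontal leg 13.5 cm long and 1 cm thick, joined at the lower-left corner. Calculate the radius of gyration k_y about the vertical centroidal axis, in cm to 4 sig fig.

k_y ≈ 4.155 cm

Break the section into simple shapes (no overlaps), measuring from the bottom-left corner of the bounding box.
Vertical leg: 1 × 15, A = 15 cm², x = 0.5 cm, Ī = 1.25 cm⁴.
Horizontal leg (remainder): 12.5 × 1, A = 12.5 cm², x = 7.25 cm, Ī = 162.76 cm⁴.
Centroid: x̄ = ΣA·x / ΣA = 3.56818 cm.
Transfer each piece to the vertical centroidal axis using Ī + A·d² with d = x − 3.56818:
  vertical leg: d = -3.06818 cm → contributes +142.456 cm⁴
  horizontal leg (remainder): d = 3.68182 cm → contributes +332.208 cm⁴
Total I = 474.664 cm⁴.
Radius of gyration: k = √(I/A) = √(474.664 / 27.5) = 4.15458 cm.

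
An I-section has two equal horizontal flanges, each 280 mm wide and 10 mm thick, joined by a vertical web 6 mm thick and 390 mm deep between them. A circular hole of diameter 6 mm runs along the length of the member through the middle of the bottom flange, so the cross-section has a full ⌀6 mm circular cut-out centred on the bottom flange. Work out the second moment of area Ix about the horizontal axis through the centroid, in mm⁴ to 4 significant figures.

Treat the section as a set of non-overlapping primitives; coordinates are from the bounding-box lower-left.
Bottom flange: 280 × 10, A = 2 800 mm², y = 5 mm, Ī = 23333.3 mm⁴.
Web: 6 × 390, A = 2 340 mm², y = 205 mm, Ī = 29 659 500 mm⁴.
Top flange: 280 × 10, A = 2 800 mm², y = 405 mm, Ī = 23333.3 mm⁴.
Hole (subtracted): ⌀6, A = 28.2743 mm², y = 5 mm, Ī = 63.6173 mm⁴.
Centroid: ȳ = ΣA·y / ΣA = 205.715 mm.
Transfer each piece to the horizontal axis through the centroid using Ī + A·d² with d = y − 205.715:
  bottom flange: d = -200.715 mm → contributes +112 825 278 mm⁴
  web: d = -0.714745 mm → contributes +29 660 695 mm⁴
  top flange: d = 199.285 mm → contributes +111 224 249 mm⁴
  hole: d = -200.715 mm → contributes −1 139 135 mm⁴
Total I = 252 571 088 mm⁴.

Ix ≈ 2.526 × 10⁸ mm⁴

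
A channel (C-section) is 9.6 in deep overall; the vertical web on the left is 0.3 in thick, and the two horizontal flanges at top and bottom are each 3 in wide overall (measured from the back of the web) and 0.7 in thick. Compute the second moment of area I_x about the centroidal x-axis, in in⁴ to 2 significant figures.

Decompose the section into non-overlapping parts with the origin at the bottom-left of its bounding rectangle.
Web: 0.3 × 9.6, A = 2.88 in², y = 4.8 in, Ī = 22.12 in⁴.
Top flange (beyond web): 2.7 × 0.7, A = 1.89 in², y = 9.25 in, Ī = 0.07718 in⁴.
Bottom flange (beyond web): 2.7 × 0.7, A = 1.89 in², y = 0.35 in, Ī = 0.07718 in⁴.
By symmetry the centroid is at mid-height, ȳ = 4.8 in.
Transfer each piece to the centroidal x-axis using Ī + A·d² with d = y − 4.8:
  web: d = 0 in → contributes +22.12 in⁴
  top flange (beyond web): d = 4.45 in → contributes +37.5 in⁴
  bottom flange (beyond web): d = -4.45 in → contributes +37.5 in⁴
Total I = 97.13 in⁴.

I_x ≈ 97 in⁴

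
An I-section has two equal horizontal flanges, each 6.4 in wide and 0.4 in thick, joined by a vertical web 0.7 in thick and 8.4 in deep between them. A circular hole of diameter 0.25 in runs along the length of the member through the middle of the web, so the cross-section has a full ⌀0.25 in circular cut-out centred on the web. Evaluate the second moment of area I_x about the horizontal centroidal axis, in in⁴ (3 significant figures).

Break the section into simple shapes (no overlaps), measuring from the bottom-left corner of the bounding box.
Bottom flange: 6.4 × 0.4, A = 2.56 in², y = 0.2 in, Ī = 0.034133 in⁴.
Web: 0.7 × 8.4, A = 5.88 in², y = 4.6 in, Ī = 34.574 in⁴.
Top flange: 6.4 × 0.4, A = 2.56 in², y = 9 in, Ī = 0.034133 in⁴.
Hole (subtracted): ⌀0.25, A = 0.049087 in², y = 4.6 in, Ī = 0.00019175 in⁴.
By symmetry the centroid is at mid-height, ȳ = 4.6 in.
Transfer each piece to the horizontal centroidal axis using Ī + A·d² with d = y − 4.6:
  bottom flange: d = -4.4 in → contributes +49.596 in⁴
  web: d = 0 in → contributes +34.574 in⁴
  top flange: d = 4.4 in → contributes +49.596 in⁴
  hole: d = 0 in → contributes −0.00019175 in⁴
Total I = 133.77 in⁴.

I_x ≈ 134 in⁴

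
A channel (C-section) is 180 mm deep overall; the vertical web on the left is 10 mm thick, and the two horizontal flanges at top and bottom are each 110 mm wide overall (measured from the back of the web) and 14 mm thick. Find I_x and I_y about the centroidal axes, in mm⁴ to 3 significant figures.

I_x ≈ 2.42 × 10⁷ mm⁴, I_y ≈ 5.66 × 10⁶ mm⁴

Decompose the section into non-overlapping parts with the origin at the bottom-left of its bounding rectangle.
Web: 10 × 180, A = 1 800 mm², y = 90 mm, Ī = 4 860 000 mm⁴.
Top flange (beyond web): 100 × 14, A = 1 400 mm², y = 173 mm, Ī = 22 867 mm⁴.
Bottom flange (beyond web): 100 × 14, A = 1 400 mm², y = 7 mm, Ī = 22 867 mm⁴.
By symmetry the centroid is at mid-height, ȳ = 90 mm.
Transfer each piece to the centroidal x-axis using Ī + A·d² with d = y − 90:
  web: d = 0 mm → contributes +4 860 000 mm⁴
  top flange (beyond web): d = 83 mm → contributes +9 667 467 mm⁴
  bottom flange (beyond web): d = -83 mm → contributes +9 667 467 mm⁴
Total I = 24 194 933 mm⁴.
For the y-axis: x̄ = 38.478 mm.
Repeating about the centroidal y-axis gives I_y = 5 662 681 mm⁴.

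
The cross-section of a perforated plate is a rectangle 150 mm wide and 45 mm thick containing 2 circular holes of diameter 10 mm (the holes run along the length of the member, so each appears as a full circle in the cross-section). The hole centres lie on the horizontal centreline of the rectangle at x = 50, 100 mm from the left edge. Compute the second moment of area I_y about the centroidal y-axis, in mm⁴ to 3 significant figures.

Treat the section as a set of non-overlapping primitives; coordinates are from the bounding-box lower-left.
Plate: 150 × 45, A = 6 750 mm², x = 75 mm, Ī = 12 656 250 mm⁴.
Hole 1 (subtracted): ⌀10, A = 78.54 mm², x = 50 mm, Ī = 490.87 mm⁴.
Hole 2 (subtracted): ⌀10, A = 78.54 mm², x = 100 mm, Ī = 490.87 mm⁴.
By symmetry the centroid is at mid-width, x̄ = 75 mm.
Transfer each piece to the centroidal y-axis using Ī + A·d² with d = x − 75:
  plate: d = 0 mm → contributes +12 656 250 mm⁴
  hole 1: d = -25 mm → contributes −49 578 mm⁴
  hole 2: d = 25 mm → contributes −49 578 mm⁴
Total I = 12 557 093 mm⁴.

I_y ≈ 1.26 × 10⁷ mm⁴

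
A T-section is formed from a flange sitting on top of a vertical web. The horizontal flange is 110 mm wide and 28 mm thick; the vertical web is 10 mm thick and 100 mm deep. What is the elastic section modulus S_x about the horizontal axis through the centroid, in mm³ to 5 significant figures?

S_x ≈ 4.1974 × 10⁴ mm³

Decompose the section into non-overlapping parts with the origin at the bottom-left of its bounding rectangle.
Flange: 110 × 28, A = 3 080 mm², y = 114 mm, Ī = 201226.7 mm⁴.
Web: 10 × 100, A = 1 000 mm², y = 50 mm, Ī = 833333.3 mm⁴.
Centroid: ȳ = ΣA·y / ΣA = 98.31373 mm.
Transfer each piece to the horizontal axis through the centroid using Ī + A·d² with d = y − 98.31373:
  flange: d = 15.68627 mm → contributes +959 089 mm⁴
  web: d = -48.31373 mm → contributes +3 167 549 mm⁴
Total I = 4 126 638 mm⁴.
Extreme fibre distance c = 98.31373 mm; S = I/c = 41974.18 mm³.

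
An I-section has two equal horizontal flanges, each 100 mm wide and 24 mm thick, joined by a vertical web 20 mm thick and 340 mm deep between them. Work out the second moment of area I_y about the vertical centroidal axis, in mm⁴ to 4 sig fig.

Break the section into simple shapes (no overlaps), measuring from the bottom-left corner of the bounding box.
Bottom flange: 100 × 24, A = 2 400 mm², x = 50 mm, Ī = 2 000 000 mm⁴.
Web: 20 × 340, A = 6 800 mm², x = 50 mm, Ī = 226 667 mm⁴.
Top flange: 100 × 24, A = 2 400 mm², x = 50 mm, Ī = 2 000 000 mm⁴.
By symmetry the centroid is at mid-width, x̄ = 50 mm.
All pieces are centred on the vertical centroidal axis, so I = ΣĪ = 4 226 667 mm⁴.

I_y ≈ 4.227 × 10⁶ mm⁴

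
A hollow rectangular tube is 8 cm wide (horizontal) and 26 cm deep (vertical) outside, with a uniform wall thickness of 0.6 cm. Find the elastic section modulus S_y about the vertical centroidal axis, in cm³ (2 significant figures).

Decompose the section into non-overlapping parts with the origin at the bottom-left of its bounding rectangle.
Outer rectangle: 8 × 26, A = 208 cm², x = 4 cm, Ī = 1 109 cm⁴.
Inner void (subtracted): 6.8 × 24.8, A = 168.6 cm², x = 4 cm, Ī = 649.8 cm⁴.
By symmetry the centroid is at mid-width, x̄ = 4 cm.
All pieces are centred on the vertical centroidal axis, so I = ΣĪ (holes subtracted) = 459.5 cm⁴.
Extreme fibre distance c = 4 cm; S = I/c = 114.9 cm³.

S_y ≈ 110 cm³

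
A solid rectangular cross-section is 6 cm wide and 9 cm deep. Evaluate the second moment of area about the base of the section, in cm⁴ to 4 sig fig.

The section: 6 × 9, A = 54 cm², y = 4.5 cm, Ī = 364.5 cm⁴.
Transfer it to a horizontal axis along the bottom face using Ī + A·d² with d = y − 0:
  the section: d = 4.5 cm → contributes +1 458 cm⁴
Total I = 1 458 cm⁴.

I_base ≈ 1458 cm⁴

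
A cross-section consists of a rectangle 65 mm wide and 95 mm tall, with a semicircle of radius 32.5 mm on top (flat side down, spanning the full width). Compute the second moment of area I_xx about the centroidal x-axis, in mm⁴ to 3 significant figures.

I_xx ≈ 9.68 × 10⁶ mm⁴

Break the section into simple shapes (no overlaps), measuring from the bottom-left corner of the bounding box.
Rectangular body: 65 × 95, A = 6 175 mm², y = 47.5 mm, Ī = 4 644 115 mm⁴.
Semicircular cap: semicircle r = 32.5, A = 1659.2 mm², y = 108.79 mm, Ī = 122 452 mm⁴.
Centroid: ȳ = ΣA·y / ΣA = 60.481 mm.
Transfer each piece to the centroidal x-axis using Ī + A·d² with d = y − 60.481:
  rectangular body: d = -12.981 mm → contributes +5 684 643 mm⁴
  semicircular cap: d = 48.312 mm → contributes +3 995 066 mm⁴
Total I = 9 679 708 mm⁴.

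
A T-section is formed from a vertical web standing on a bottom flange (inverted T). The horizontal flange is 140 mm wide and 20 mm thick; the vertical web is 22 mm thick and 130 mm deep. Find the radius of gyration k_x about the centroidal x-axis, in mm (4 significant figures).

Treat the section as a set of non-overlapping primitives; coordinates are from the bounding-box lower-left.
Flange: 140 × 20, A = 2 800 mm², y = 10 mm, Ī = 93333.3 mm⁴.
Web: 22 × 130, A = 2 860 mm², y = 85 mm, Ī = 4 027 833 mm⁴.
Centroid: ȳ = ΣA·y / ΣA = 47.8975 mm.
Transfer each piece to the centroidal x-axis using Ī + A·d² with d = y − 47.8975:
  flange: d = -37.8975 mm → contributes +4 114 756 mm⁴
  web: d = 37.1025 mm → contributes +7 964 891 mm⁴
Total I = 12 079 647 mm⁴.
Radius of gyration: k = √(I/A) = √(12 079 647 / 5 660) = 46.1975 mm.

k_x ≈ 46.20 mm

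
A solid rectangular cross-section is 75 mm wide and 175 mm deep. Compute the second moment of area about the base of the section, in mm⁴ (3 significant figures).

I_base ≈ 1.34 × 10⁸ mm⁴

The section: 75 × 175, A = 13 125 mm², y = 87.5 mm, Ī = 33 496 094 mm⁴.
Transfer it to the base of the section using Ī + A·d² with d = y − 0:
  the section: d = 87.5 mm → contributes +133 984 375 mm⁴
Total I = 133 984 375 mm⁴.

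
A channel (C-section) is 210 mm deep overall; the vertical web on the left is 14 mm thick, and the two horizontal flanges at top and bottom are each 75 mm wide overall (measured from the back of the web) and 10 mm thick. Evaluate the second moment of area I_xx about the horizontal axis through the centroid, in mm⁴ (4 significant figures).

I_xx ≈ 2.301 × 10⁷ mm⁴

Treat the section as a set of non-overlapping primitives; coordinates are from the bounding-box lower-left.
Web: 14 × 210, A = 2 940 mm², y = 105 mm, Ī = 10 804 500 mm⁴.
Top flange (beyond web): 61 × 10, A = 610 mm², y = 205 mm, Ī = 5083.33 mm⁴.
Bottom flange (beyond web): 61 × 10, A = 610 mm², y = 5 mm, Ī = 5083.33 mm⁴.
By symmetry the centroid is at mid-height, ȳ = 105 mm.
Transfer each piece to the horizontal axis through the centroid using Ī + A·d² with d = y − 105:
  web: d = 0 mm → contributes +10 804 500 mm⁴
  top flange (beyond web): d = 100 mm → contributes +6 105 083 mm⁴
  bottom flange (beyond web): d = -100 mm → contributes +6 105 083 mm⁴
Total I = 23 014 667 mm⁴.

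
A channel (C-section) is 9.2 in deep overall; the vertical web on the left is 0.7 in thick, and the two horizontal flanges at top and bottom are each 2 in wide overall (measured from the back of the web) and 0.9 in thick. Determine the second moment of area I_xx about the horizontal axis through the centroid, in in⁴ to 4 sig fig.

I_xx ≈ 85.88 in⁴

Treat the section as a set of non-overlapping primitives; coordinates are from the bounding-box lower-left.
Web: 0.7 × 9.2, A = 6.44 in², y = 4.6 in, Ī = 45.4235 in⁴.
Top flange (beyond web): 1.3 × 0.9, A = 1.17 in², y = 8.75 in, Ī = 0.078975 in⁴.
Bottom flange (beyond web): 1.3 × 0.9, A = 1.17 in², y = 0.45 in, Ī = 0.078975 in⁴.
By symmetry the centroid is at mid-height, ȳ = 4.6 in.
Transfer each piece to the horizontal axis through the centroid using Ī + A·d² with d = y − 4.6:
  web: d = 0 in → contributes +45.4235 in⁴
  top flange (beyond web): d = 4.15 in → contributes +20.2293 in⁴
  bottom flange (beyond web): d = -4.15 in → contributes +20.2293 in⁴
Total I = 85.8821 in⁴.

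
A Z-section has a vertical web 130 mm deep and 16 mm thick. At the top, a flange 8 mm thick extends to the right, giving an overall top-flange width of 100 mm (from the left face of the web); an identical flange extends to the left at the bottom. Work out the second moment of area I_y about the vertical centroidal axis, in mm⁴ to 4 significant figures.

Treat the section as a set of non-overlapping primitives; coordinates are from the bounding-box lower-left.
Web: 16 × 130, A = 2 080 mm², x = 92 mm, Ī = 44373.3 mm⁴.
Top flange (beyond web): 84 × 8, A = 672 mm², x = 142 mm, Ī = 395 136 mm⁴.
Bottom flange (beyond web): 84 × 8, A = 672 mm², x = 42 mm, Ī = 395 136 mm⁴.
Centroid: x̄ = ΣA·x / ΣA = 92 mm.
Transfer each piece to the vertical centroidal axis using Ī + A·d² with d = x − 92:
  web: d = 0 mm → contributes +44373.3 mm⁴
  top flange (beyond web): d = 50 mm → contributes +2 075 136 mm⁴
  bottom flange (beyond web): d = -50 mm → contributes +2 075 136 mm⁴
Total I = 4 194 645 mm⁴.

I_y ≈ 4.195 × 10⁶ mm⁴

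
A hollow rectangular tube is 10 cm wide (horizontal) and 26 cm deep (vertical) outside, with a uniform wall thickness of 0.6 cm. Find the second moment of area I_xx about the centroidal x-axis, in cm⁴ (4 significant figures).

Decompose the section into non-overlapping parts with the origin at the bottom-left of its bounding rectangle.
Outer rectangle: 10 × 26, A = 260 cm², y = 13 cm, Ī = 14646.7 cm⁴.
Inner void (subtracted): 8.8 × 24.8, A = 218.24 cm², y = 13 cm, Ī = 11185.5 cm⁴.
By symmetry the centroid is at mid-height, ȳ = 13 cm.
All pieces are centred on the centroidal x-axis, so I = ΣĪ (holes subtracted) = 3461.14 cm⁴.

I_xx ≈ 3461 cm⁴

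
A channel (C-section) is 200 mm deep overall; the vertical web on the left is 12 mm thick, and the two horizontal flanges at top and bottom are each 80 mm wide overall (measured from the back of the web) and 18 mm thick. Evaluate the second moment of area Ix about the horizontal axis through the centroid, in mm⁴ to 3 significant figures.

Ix ≈ 2.83 × 10⁷ mm⁴

Break the section into simple shapes (no overlaps), measuring from the bottom-left corner of the bounding box.
Web: 12 × 200, A = 2 400 mm², y = 100 mm, Ī = 8 000 000 mm⁴.
Top flange (beyond web): 68 × 18, A = 1 224 mm², y = 191 mm, Ī = 33 048 mm⁴.
Bottom flange (beyond web): 68 × 18, A = 1 224 mm², y = 9 mm, Ī = 33 048 mm⁴.
By symmetry the centroid is at mid-height, ȳ = 100 mm.
Transfer each piece to the horizontal axis through the centroid using Ī + A·d² with d = y − 100:
  web: d = 0 mm → contributes +8 000 000 mm⁴
  top flange (beyond web): d = 91 mm → contributes +10 168 992 mm⁴
  bottom flange (beyond web): d = -91 mm → contributes +10 168 992 mm⁴
Total I = 28 337 984 mm⁴.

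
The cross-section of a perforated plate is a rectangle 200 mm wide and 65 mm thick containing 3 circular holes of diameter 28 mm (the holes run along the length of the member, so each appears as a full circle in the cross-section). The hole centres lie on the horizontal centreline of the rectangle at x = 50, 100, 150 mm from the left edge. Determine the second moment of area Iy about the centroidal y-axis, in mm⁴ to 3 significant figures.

Iy ≈ 4.02 × 10⁷ mm⁴

Decompose the section into non-overlapping parts with the origin at the bottom-left of its bounding rectangle.
Plate: 200 × 65, A = 13 000 mm², x = 100 mm, Ī = 43 333 333 mm⁴.
Hole 1 (subtracted): ⌀28, A = 615.75 mm², x = 50 mm, Ī = 30 172 mm⁴.
Hole 2 (subtracted): ⌀28, A = 615.75 mm², x = 100 mm, Ī = 30 172 mm⁴.
Hole 3 (subtracted): ⌀28, A = 615.75 mm², x = 150 mm, Ī = 30 172 mm⁴.
By symmetry the centroid is at mid-width, x̄ = 100 mm.
Transfer each piece to the centroidal y-axis using Ī + A·d² with d = x − 100:
  plate: d = 0 mm → contributes +43 333 333 mm⁴
  hole 1: d = -50 mm → contributes −1 569 552 mm⁴
  hole 2: d = 0 mm → contributes −30 172 mm⁴
  hole 3: d = 50 mm → contributes −1 569 552 mm⁴
Total I = 40 164 057 mm⁴.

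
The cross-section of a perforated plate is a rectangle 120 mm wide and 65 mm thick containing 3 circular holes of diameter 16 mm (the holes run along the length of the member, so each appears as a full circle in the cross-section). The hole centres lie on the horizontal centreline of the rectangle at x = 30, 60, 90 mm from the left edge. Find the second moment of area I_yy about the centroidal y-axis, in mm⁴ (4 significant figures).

I_yy ≈ 8.988 × 10⁶ mm⁴

Break the section into simple shapes (no overlaps), measuring from the bottom-left corner of the bounding box.
Plate: 120 × 65, A = 7 800 mm², x = 60 mm, Ī = 9 360 000 mm⁴.
Hole 1 (subtracted): ⌀16, A = 201.062 mm², x = 30 mm, Ī = 3216.99 mm⁴.
Hole 2 (subtracted): ⌀16, A = 201.062 mm², x = 60 mm, Ī = 3216.99 mm⁴.
Hole 3 (subtracted): ⌀16, A = 201.062 mm², x = 90 mm, Ī = 3216.99 mm⁴.
By symmetry the centroid is at mid-width, x̄ = 60 mm.
Transfer each piece to the centroidal y-axis using Ī + A·d² with d = x − 60:
  plate: d = 0 mm → contributes +9 360 000 mm⁴
  hole 1: d = -30 mm → contributes −184 173 mm⁴
  hole 2: d = 0 mm → contributes −3216.99 mm⁴
  hole 3: d = 30 mm → contributes −184 173 mm⁴
Total I = 8 988 438 mm⁴.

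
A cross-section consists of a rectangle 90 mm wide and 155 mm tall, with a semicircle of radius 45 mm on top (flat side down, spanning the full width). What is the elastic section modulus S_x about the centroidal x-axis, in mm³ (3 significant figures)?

S_x ≈ 5.03 × 10⁵ mm³

Break the section into simple shapes (no overlaps), measuring from the bottom-left corner of the bounding box.
Rectangular body: 90 × 155, A = 13 950 mm², y = 77.5 mm, Ī = 27 929 063 mm⁴.
Semicircular cap: semicircle r = 45, A = 3180.9 mm², y = 174.1 mm, Ī = 450 072 mm⁴.
Centroid: ȳ = ΣA·y / ΣA = 95.436 mm.
Transfer each piece to the centroidal x-axis using Ī + A·d² with d = y − 95.436:
  rectangular body: d = -17.936 mm → contributes +32 417 004 mm⁴
  semicircular cap: d = 78.662 mm → contributes +20 132 400 mm⁴
Total I = 52 549 404 mm⁴.
Extreme fibre distance c = 104.56 mm; S = I/c = 502 559 mm³.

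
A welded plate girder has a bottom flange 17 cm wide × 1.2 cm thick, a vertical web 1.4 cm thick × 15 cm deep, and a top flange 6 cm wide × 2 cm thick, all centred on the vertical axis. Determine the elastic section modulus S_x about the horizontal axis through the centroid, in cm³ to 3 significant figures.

S_x ≈ 237 cm³

Treat the section as a set of non-overlapping primitives; coordinates are from the bounding-box lower-left.
Bottom plate: 17 × 1.2, A = 20.4 cm², y = 0.6 cm, Ī = 2.448 cm⁴.
Web plate: 1.4 × 15, A = 21 cm², y = 8.7 cm, Ī = 393.75 cm⁴.
Top plate: 6 × 2, A = 12 cm², y = 17.2 cm, Ī = 4 cm⁴.
Centroid: ȳ = ΣA·y / ΣA = 7.5157 cm.
Transfer each piece to the horizontal axis through the centroid using Ī + A·d² with d = y − 7.5157:
  bottom plate: d = -6.9157 cm → contributes +978.13 cm⁴
  web plate: d = 1.1843 cm → contributes +423.2 cm⁴
  top plate: d = 9.6843 cm → contributes +1129.4 cm⁴
Total I = 2530.7 cm⁴.
Extreme fibre distance c = 10.684 cm; S = I/c = 236.87 cm³.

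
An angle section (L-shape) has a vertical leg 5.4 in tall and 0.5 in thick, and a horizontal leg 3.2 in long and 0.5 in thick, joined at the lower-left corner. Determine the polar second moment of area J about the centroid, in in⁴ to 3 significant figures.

Break the section into simple shapes (no overlaps), measuring from the bottom-left corner of the bounding box.
Vertical leg: 0.5 × 5.4, A = 2.7 in², y = 2.7 in, Ī = 6.561 in⁴.
Horizontal leg (remainder): 2.7 × 0.5, A = 1.35 in², y = 0.25 in, Ī = 0.028125 in⁴.
Centroid: ȳ = ΣA·y / ΣA = 1.8833 in.
Transfer each piece to the centroidal x-axis using Ī + A·d² with d = y − 1.8833:
  vertical leg: d = 0.81667 in → contributes +8.3618 in⁴
  horizontal leg (remainder): d = -1.6333 in → contributes +3.6296 in⁴
Total I = 11.991 in⁴.
For the y-axis: x̄ = 0.78333 in.
Repeating about the centroidal y-axis gives I_y = 3.1804 in⁴.
Polar second moment: J = I_x + I_y = 15.172 in⁴.

J ≈ 15.2 in⁴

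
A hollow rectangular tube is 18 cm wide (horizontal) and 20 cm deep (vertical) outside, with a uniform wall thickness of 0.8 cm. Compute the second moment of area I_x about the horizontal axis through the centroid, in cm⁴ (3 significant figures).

I_x ≈ 3490 cm⁴

Decompose the section into non-overlapping parts with the origin at the bottom-left of its bounding rectangle.
Outer rectangle: 18 × 20, A = 360 cm², y = 10 cm, Ī = 12 000 cm⁴.
Inner void (subtracted): 16.4 × 18.4, A = 301.76 cm², y = 10 cm, Ī = 8513.7 cm⁴.
By symmetry the centroid is at mid-height, ȳ = 10 cm.
All pieces are centred on the horizontal axis through the centroid, so I = ΣĪ (holes subtracted) = 3486.3 cm⁴.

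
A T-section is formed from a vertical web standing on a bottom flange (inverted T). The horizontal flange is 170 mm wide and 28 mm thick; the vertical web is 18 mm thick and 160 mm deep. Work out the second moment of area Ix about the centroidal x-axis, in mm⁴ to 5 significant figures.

Treat the section as a set of non-overlapping primitives; coordinates are from the bounding-box lower-left.
Flange: 170 × 28, A = 4 760 mm², y = 14 mm, Ī = 310986.7 mm⁴.
Web: 18 × 160, A = 2 880 mm², y = 108 mm, Ī = 6 144 000 mm⁴.
Centroid: ȳ = ΣA·y / ΣA = 49.43455 mm.
Transfer each piece to the centroidal x-axis using Ī + A·d² with d = y − 49.43455:
  flange: d = -35.43455 mm → contributes +6 287 679 mm⁴
  web: d = 58.56545 mm → contributes +16 022 145 mm⁴
Total I = 22 309 824 mm⁴.

Ix ≈ 2.2310 × 10⁷ mm⁴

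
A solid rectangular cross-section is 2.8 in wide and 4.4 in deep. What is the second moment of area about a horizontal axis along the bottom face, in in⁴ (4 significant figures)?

The section: 2.8 × 4.4, A = 12.32 in², y = 2.2 in, Ī = 19.8763 in⁴.
Transfer it to the bottom edge using Ī + A·d² with d = y − 0:
  the section: d = 2.2 in → contributes +79.5051 in⁴
Total I = 79.5051 in⁴.

I_base ≈ 79.51 in⁴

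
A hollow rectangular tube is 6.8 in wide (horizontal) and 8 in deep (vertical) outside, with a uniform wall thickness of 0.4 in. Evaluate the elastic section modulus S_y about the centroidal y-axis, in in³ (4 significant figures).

S_y ≈ 23.54 in³

Treat the section as a set of non-overlapping primitives; coordinates are from the bounding-box lower-left.
Outer rectangle: 6.8 × 8, A = 54.4 in², x = 3.4 in, Ī = 209.621 in⁴.
Inner void (subtracted): 6 × 7.2, A = 43.2 in², x = 3.4 in, Ī = 129.6 in⁴.
By symmetry the centroid is at mid-width, x̄ = 3.4 in.
All pieces are centred on the centroidal y-axis, so I = ΣĪ (holes subtracted) = 80.0213 in⁴.
Extreme fibre distance c = 3.4 in; S = I/c = 23.5357 in³.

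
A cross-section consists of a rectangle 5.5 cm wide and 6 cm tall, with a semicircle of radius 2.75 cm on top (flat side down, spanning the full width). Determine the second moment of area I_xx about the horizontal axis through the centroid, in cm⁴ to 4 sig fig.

Decompose the section into non-overlapping parts with the origin at the bottom-left of its bounding rectangle.
Rectangular body: 5.5 × 6, A = 33 cm², y = 3 cm, Ī = 99 cm⁴.
Semicircular cap: semicircle r = 2.75, A = 11.8791 cm², y = 7.16714 cm, Ī = 6.27715 cm⁴.
Centroid: ȳ = ΣA·y / ΣA = 4.10301 cm.
Transfer each piece to the horizontal axis through the centroid using Ī + A·d² with d = y − 4.10301:
  rectangular body: d = -1.10301 cm → contributes +139.149 cm⁴
  semicircular cap: d = 3.06413 cm → contributes +117.809 cm⁴
Total I = 256.958 cm⁴.

I_xx ≈ 257.0 cm⁴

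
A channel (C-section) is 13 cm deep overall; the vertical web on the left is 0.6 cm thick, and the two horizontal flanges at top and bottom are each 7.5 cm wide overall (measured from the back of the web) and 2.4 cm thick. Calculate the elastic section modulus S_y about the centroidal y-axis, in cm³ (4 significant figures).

Decompose the section into non-overlapping parts with the origin at the bottom-left of its bounding rectangle.
Web: 0.6 × 13, A = 7.8 cm², x = 0.3 cm, Ī = 0.234 cm⁴.
Top flange (beyond web): 6.9 × 2.4, A = 16.56 cm², x = 4.05 cm, Ī = 65.7018 cm⁴.
Bottom flange (beyond web): 6.9 × 2.4, A = 16.56 cm², x = 4.05 cm, Ī = 65.7018 cm⁴.
Centroid: x̄ = ΣA·x / ΣA = 3.33519 cm.
Transfer each piece to the centroidal y-axis using Ī + A·d² with d = x − 3.33519:
  web: d = -3.03519 cm → contributes +72.0906 cm⁴
  top flange (beyond web): d = 0.714809 cm → contributes +74.1632 cm⁴
  bottom flange (beyond web): d = 0.714809 cm → contributes +74.1632 cm⁴
Total I = 220.417 cm⁴.
Extreme fibre distance c = 4.16481 cm; S = I/c = 52.9237 cm³.

S_y ≈ 52.92 cm³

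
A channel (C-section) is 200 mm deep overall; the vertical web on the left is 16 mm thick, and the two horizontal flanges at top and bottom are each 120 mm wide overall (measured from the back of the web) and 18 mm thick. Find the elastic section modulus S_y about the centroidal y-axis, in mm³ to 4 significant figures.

Break the section into simple shapes (no overlaps), measuring from the bottom-left corner of the bounding box.
Web: 16 × 200, A = 3 200 mm², x = 8 mm, Ī = 68266.7 mm⁴.
Top flange (beyond web): 104 × 18, A = 1 872 mm², x = 68 mm, Ī = 1 687 296 mm⁴.
Bottom flange (beyond web): 104 × 18, A = 1 872 mm², x = 68 mm, Ī = 1 687 296 mm⁴.
Centroid: x̄ = ΣA·x / ΣA = 40.3502 mm.
Transfer each piece to the centroidal y-axis using Ī + A·d² with d = x − 40.3502:
  web: d = -32.3502 mm → contributes +3 417 186 mm⁴
  top flange (beyond web): d = 27.6498 mm → contributes +3 118 458 mm⁴
  bottom flange (beyond web): d = 27.6498 mm → contributes +3 118 458 mm⁴
Total I = 9 654 103 mm⁴.
Extreme fibre distance c = 79.6498 mm; S = I/c = 121 207 mm³.

S_y ≈ 1.212 × 10⁵ mm³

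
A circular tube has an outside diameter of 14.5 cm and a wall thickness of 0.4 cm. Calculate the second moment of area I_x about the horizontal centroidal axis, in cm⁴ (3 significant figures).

I_x ≈ 441 cm⁴

Break the section into simple shapes (no overlaps), measuring from the bottom-left corner of the bounding box.
Outer circle: ⌀14.5, A = 165.13 cm², y = 7.25 cm, Ī = 2169.9 cm⁴.
Bore (subtracted): ⌀13.7, A = 147.41 cm², y = 7.25 cm, Ī = 1729.2 cm⁴.
By symmetry the centroid is at mid-height, ȳ = 7.25 cm.
All pieces are centred on the horizontal centroidal axis, so I = ΣĪ (holes subtracted) = 440.68 cm⁴.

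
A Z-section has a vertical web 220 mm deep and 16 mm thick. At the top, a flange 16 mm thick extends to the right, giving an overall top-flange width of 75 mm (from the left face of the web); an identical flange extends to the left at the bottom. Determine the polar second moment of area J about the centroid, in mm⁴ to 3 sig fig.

Break the section into simple shapes (no overlaps), measuring from the bottom-left corner of the bounding box.
Web: 16 × 220, A = 3 520 mm², y = 110 mm, Ī = 14 197 333 mm⁴.
Top flange (beyond web): 59 × 16, A = 944 mm², y = 212 mm, Ī = 20 139 mm⁴.
Bottom flange (beyond web): 59 × 16, A = 944 mm², y = 8 mm, Ī = 20 139 mm⁴.
Centroid: ȳ = ΣA·y / ΣA = 110 mm.
Transfer each piece to the centroidal x-axis using Ī + A·d² with d = y − 110:
  web: d = 0 mm → contributes +14 197 333 mm⁴
  top flange (beyond web): d = 102 mm → contributes +9 841 515 mm⁴
  bottom flange (beyond web): d = -102 mm → contributes +9 841 515 mm⁴
Total I = 33 880 363 mm⁴.
For the y-axis: x̄ = 67 mm.
Repeating about the centroidal y-axis gives I_y = 3 277 771 mm⁴.
Polar second moment: J = I_x + I_y = 37 158 133 mm⁴.

J ≈ 3.72 × 10⁷ mm⁴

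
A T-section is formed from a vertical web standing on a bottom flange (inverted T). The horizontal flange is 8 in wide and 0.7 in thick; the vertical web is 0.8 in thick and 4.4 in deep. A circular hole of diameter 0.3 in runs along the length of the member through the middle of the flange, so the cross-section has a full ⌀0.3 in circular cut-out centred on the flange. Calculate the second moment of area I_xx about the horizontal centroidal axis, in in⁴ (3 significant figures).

Break the section into simple shapes (no overlaps), measuring from the bottom-left corner of the bounding box.
Flange: 8 × 0.7, A = 5.6 in², y = 0.35 in, Ī = 0.22867 in⁴.
Web: 0.8 × 4.4, A = 3.52 in², y = 2.9 in, Ī = 5.6789 in⁴.
Hole (subtracted): ⌀0.3, A = 0.070686 in², y = 0.35 in, Ī = 0.00039761 in⁴.
Centroid: ȳ = ΣA·y / ΣA = 1.3419 in.
Transfer each piece to the horizontal centroidal axis using Ī + A·d² with d = y − 1.3419:
  flange: d = -0.9919 in → contributes +5.7383 in⁴
  web: d = 1.5581 in → contributes +14.224 in⁴
  hole: d = -0.9919 in → contributes −0.069943 in⁴
Total I = 19.893 in⁴.

I_xx ≈ 19.9 in⁴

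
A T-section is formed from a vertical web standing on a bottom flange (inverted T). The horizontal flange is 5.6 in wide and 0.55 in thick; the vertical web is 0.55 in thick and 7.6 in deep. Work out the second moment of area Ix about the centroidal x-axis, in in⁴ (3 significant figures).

Ix ≈ 49.6 in⁴

Decompose the section into non-overlapping parts with the origin at the bottom-left of its bounding rectangle.
Flange: 5.6 × 0.55, A = 3.08 in², y = 0.275 in, Ī = 0.077642 in⁴.
Web: 0.55 × 7.6, A = 4.18 in², y = 4.35 in, Ī = 20.12 in⁴.
Centroid: ȳ = ΣA·y / ΣA = 2.6212 in.
Transfer each piece to the centroidal x-axis using Ī + A·d² with d = y − 2.6212:
  flange: d = -2.3462 in → contributes +17.032 in⁴
  web: d = 1.7288 in → contributes +32.613 in⁴
Total I = 49.645 in⁴.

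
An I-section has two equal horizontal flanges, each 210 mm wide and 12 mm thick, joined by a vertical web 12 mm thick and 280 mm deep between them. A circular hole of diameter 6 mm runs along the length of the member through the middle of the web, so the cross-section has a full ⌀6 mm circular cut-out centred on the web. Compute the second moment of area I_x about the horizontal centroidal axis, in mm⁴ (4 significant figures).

Treat the section as a set of non-overlapping primitives; coordinates are from the bounding-box lower-left.
Bottom flange: 210 × 12, A = 2 520 mm², y = 6 mm, Ī = 30 240 mm⁴.
Web: 12 × 280, A = 3 360 mm², y = 152 mm, Ī = 21 952 000 mm⁴.
Top flange: 210 × 12, A = 2 520 mm², y = 298 mm, Ī = 30 240 mm⁴.
Hole (subtracted): ⌀6, A = 28.2743 mm², y = 152 mm, Ī = 63.6173 mm⁴.
By symmetry the centroid is at mid-height, ȳ = 152 mm.
Transfer each piece to the horizontal centroidal axis using Ī + A·d² with d = y − 152:
  bottom flange: d = -146 mm → contributes +53 746 560 mm⁴
  web: d = 0 mm → contributes +21 952 000 mm⁴
  top flange: d = 146 mm → contributes +53 746 560 mm⁴
  hole: d = 0 mm → contributes −63.6173 mm⁴
Total I = 129 445 056 mm⁴.

I_x ≈ 1.294 × 10⁸ mm⁴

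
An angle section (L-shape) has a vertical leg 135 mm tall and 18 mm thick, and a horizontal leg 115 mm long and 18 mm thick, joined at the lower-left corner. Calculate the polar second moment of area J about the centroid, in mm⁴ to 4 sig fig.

Break the section into simple shapes (no overlaps), measuring from the bottom-left corner of the bounding box.
Vertical leg: 18 × 135, A = 2 430 mm², y = 67.5 mm, Ī = 3 690 563 mm⁴.
Horizontal leg (remainder): 97 × 18, A = 1 746 mm², y = 9 mm, Ī = 47 142 mm⁴.
Centroid: ȳ = ΣA·y / ΣA = 43.0409 mm.
Transfer each piece to the centroidal x-axis using Ī + A·d² with d = y − 43.0409:
  vertical leg: d = 24.4591 mm → contributes +5 144 298 mm⁴
  horizontal leg (remainder): d = -34.0409 mm → contributes +2 070 383 mm⁴
Total I = 7 214 681 mm⁴.
For the y-axis: x̄ = 33.0409 mm.
Repeating about the centroidal y-axis gives I_y = 4 793 741 mm⁴.
Polar second moment: J = I_x + I_y = 12 008 422 mm⁴.

J ≈ 1.201 × 10⁷ mm⁴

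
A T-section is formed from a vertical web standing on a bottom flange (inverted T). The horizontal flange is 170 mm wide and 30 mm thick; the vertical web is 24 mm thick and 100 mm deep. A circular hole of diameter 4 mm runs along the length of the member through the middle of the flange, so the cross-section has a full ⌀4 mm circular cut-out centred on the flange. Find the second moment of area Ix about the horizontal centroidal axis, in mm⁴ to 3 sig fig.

Split into non-overlapping primitives; take the origin at the lower-left of the bounding box.
Flange: 170 × 30, A = 5 100 mm², y = 15 mm, Ī = 382 500 mm⁴.
Web: 24 × 100, A = 2 400 mm², y = 80 mm, Ī = 2 000 000 mm⁴.
Hole (subtracted): ⌀4, A = 12.566 mm², y = 15 mm, Ī = 12.566 mm⁴.
Centroid: ȳ = ΣA·y / ΣA = 35.835 mm.
Transfer each piece to the horizontal centroidal axis using Ī + A·d² with d = y − 35.835:
  flange: d = -20.835 mm → contributes +2 596 377 mm⁴
  web: d = 44.165 mm → contributes +6 681 333 mm⁴
  hole: d = -20.835 mm → contributes −5467.5 mm⁴
Total I = 9 272 242 mm⁴.

Ix ≈ 9.27 × 10⁶ mm⁴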